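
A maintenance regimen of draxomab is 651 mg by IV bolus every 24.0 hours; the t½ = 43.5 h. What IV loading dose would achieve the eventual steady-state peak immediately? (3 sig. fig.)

k = ln 2 / 43.5 = 0.01593 h⁻¹
Accumulation ratio R = 1 / (1 − e^(−kτ)) = 1 / (1 − e^(−0.01593×24.0)) = 1 / (1 − 0.6822) = 3.147
Loading dose = maintenance dose × R = 651 × 3.147 ≈ 2050 mg

2050 mg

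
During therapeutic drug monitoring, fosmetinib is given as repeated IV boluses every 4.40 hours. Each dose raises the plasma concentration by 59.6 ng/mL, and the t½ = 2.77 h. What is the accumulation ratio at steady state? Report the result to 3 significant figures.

1.50

k = ln 2 / 2.77 = 0.2502 h⁻¹
Fraction remaining after one interval: e^(−kτ) = e^(−0.2502 × 4.40) = 0.3325
R = 1 / (1 − 0.3325) = 1 / 0.6675 ≈ 1.50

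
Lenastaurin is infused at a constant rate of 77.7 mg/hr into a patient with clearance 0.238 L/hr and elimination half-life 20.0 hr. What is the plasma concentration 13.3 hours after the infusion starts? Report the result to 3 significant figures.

121 mg/L

Css = rate / CL = 77.7 / 0.238 = 326.5 mg/L
k = ln 2 / 20.0 = 0.03466 hr⁻¹
C(t) = Css (1 − e^(−kt)) = 326.5 × (1 − e^(−0.4609)) = 326.5 × 0.3693 ≈ 121 mg/L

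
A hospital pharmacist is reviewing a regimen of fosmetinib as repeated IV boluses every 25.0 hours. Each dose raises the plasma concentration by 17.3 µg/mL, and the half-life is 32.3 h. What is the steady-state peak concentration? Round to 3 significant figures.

k = ln 2 / 32.3 = 0.02146 h⁻¹
Fraction remaining after one interval: e^(−kτ) = e^(−0.02146 × 25.0) = 0.5848
R = 1 / (1 − 0.5848) = 2.408
Css,max = 17.3 × 2.408 ≈ 41.7 µg/mL

41.7 µg/mL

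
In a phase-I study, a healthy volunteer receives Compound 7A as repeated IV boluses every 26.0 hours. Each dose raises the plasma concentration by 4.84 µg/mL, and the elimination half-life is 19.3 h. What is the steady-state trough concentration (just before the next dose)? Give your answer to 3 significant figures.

3.13 µg/mL

k = ln 2 / 19.3 = 0.03591 h⁻¹
Fraction remaining after one interval: e^(−kτ) = e^(−0.03591 × 26.0) = 0.3931
R = 1 / (1 − 0.3931) = 1.648
Css,max = 4.84 × 1.648 = 7.975 µg/mL
Css,min = Css,max × e^(−kτ) = 7.975 × 0.3931 ≈ 3.13 µg/mL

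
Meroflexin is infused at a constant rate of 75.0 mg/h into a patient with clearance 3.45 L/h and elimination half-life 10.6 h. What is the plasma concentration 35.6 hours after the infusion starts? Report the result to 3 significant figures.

19.6 mg/L

Css = rate / CL = 75.0 / 3.45 = 21.74 mg/L
k = ln 2 / 10.6 = 0.06539 h⁻¹
C(t) = Css (1 − e^(−kt)) = 21.74 × (1 − e^(−2.328)) = 21.74 × 0.9025 ≈ 19.6 mg/L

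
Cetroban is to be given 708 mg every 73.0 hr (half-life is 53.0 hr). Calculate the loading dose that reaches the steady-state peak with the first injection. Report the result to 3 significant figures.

1150 mg

k = ln 2 / 53.0 = 0.01308 hr⁻¹
Accumulation ratio R = 1 / (1 − e^(−kτ)) = 1 / (1 − e^(−0.01308×73.0)) = 1 / (1 − 0.3849) = 1.626
Loading dose = maintenance dose × R = 708 × 1.626 ≈ 1150 mg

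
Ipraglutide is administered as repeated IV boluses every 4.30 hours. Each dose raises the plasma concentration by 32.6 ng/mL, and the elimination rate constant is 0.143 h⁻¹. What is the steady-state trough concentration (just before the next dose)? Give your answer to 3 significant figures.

Fraction remaining after one interval: e^(−kτ) = e^(−0.1430 × 4.30) = 0.5407
R = 1 / (1 − 0.5407) = 2.177
Css,max = 32.6 × 2.177 = 70.98 ng/mL
Css,min = Css,max × e^(−kτ) = 70.98 × 0.5407 ≈ 38.4 ng/mL

38.4 ng/mL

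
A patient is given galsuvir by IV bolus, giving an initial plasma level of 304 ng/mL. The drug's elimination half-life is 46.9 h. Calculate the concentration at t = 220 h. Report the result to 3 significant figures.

11.8 ng/mL

k = ln 2 / 46.9 = 0.01478 h⁻¹
220 h is 4.691 half-lives, so C = 304 × (1/2)^4.691 = 304 × 0.03872 ≈ 11.8 ng/mL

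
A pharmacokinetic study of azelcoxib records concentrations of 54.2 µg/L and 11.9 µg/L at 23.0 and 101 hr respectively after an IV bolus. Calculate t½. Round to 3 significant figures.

35.7 hours

k = ln(C₁/C₂) / (t₂ − t₁) = ln(54.2/11.9) / (101 − 23.0)
  = 1.516 / 78.00 = 0.01944 hr⁻¹
t½ = ln 2 / k = ln 2 / 0.01944 ≈ 35.7 hours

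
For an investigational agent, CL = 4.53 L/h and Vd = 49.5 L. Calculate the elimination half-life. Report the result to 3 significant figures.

k = CL / V = 4.53 / 49.5 = 0.09152 h⁻¹
t½ = ln 2 / k = ln 2 / 0.09152 ≈ 7.57 hours

7.57 hours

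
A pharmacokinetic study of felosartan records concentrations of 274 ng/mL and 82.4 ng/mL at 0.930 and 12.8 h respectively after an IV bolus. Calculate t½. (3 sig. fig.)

k = ln(C₁/C₂) / (t₂ − t₁) = ln(274/82.4) / (12.8 − 0.930)
  = 1.202 / 11.87 = 0.1012 h⁻¹
t½ = ln 2 / k = ln 2 / 0.1012 ≈ 6.85 hours

6.85 hours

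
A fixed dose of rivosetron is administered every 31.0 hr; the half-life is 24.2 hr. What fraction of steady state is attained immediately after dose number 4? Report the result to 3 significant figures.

k = ln 2 / 24.2 = 0.02864 hr⁻¹
f_n = 1 − e^(−nkτ) = 1 − e^(−4 × 0.02864 × 31.0) = 1 − e^(−3.552) = 1 − 0.02868 ≈ 0.971

0.971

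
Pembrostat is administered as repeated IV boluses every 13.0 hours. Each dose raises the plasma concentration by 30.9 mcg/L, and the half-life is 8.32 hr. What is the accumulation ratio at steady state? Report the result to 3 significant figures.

1.51

k = ln 2 / 8.32 = 0.08331 hr⁻¹
Fraction remaining after one interval: e^(−kτ) = e^(−0.08331 × 13.0) = 0.3386
R = 1 / (1 − 0.3386) = 1 / 0.6614 ≈ 1.51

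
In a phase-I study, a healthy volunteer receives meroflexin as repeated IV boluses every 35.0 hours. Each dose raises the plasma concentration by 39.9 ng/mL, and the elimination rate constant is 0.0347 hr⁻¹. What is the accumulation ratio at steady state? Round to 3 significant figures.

Fraction remaining after one interval: e^(−kτ) = e^(−0.03470 × 35.0) = 0.2969
R = 1 / (1 − 0.2969) = 1 / 0.7031 ≈ 1.42

1.42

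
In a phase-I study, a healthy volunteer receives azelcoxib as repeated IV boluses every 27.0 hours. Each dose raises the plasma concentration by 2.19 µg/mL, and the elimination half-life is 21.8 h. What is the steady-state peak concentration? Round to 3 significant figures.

k = ln 2 / 21.8 = 0.03180 h⁻¹
Fraction remaining after one interval: e^(−kτ) = e^(−0.03180 × 27.0) = 0.4238
R = 1 / (1 − 0.4238) = 1.736
Css,max = 2.19 × 1.736 ≈ 3.80 µg/mL

3.80 µg/mL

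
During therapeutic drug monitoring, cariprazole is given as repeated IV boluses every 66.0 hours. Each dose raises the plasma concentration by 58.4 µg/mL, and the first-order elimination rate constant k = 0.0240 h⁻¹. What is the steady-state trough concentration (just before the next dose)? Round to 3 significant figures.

15.1 µg/mL

Fraction remaining after one interval: e^(−kτ) = e^(−0.02400 × 66.0) = 0.2052
R = 1 / (1 − 0.2052) = 1.258
Css,max = 58.4 × 1.258 = 73.47 µg/mL
Css,min = Css,max × e^(−kτ) = 73.47 × 0.2052 ≈ 15.1 µg/mL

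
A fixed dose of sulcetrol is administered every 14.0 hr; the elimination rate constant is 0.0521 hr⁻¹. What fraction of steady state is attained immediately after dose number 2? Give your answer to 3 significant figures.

0.767

f_n = 1 − e^(−nkτ) = 1 − e^(−2 × 0.05210 × 14.0) = 1 − e^(−1.459) = 1 − 0.2325 ≈ 0.767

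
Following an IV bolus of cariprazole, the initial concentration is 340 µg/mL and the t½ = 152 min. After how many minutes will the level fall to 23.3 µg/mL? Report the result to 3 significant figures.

588 minutes

k = ln 2 / 152 = 0.004560 min⁻¹
C(t) = C₀ e^(−kt)  ⇒  t = ln(C₀/C) / k
t = ln(340/23.3) / 0.004560 = 2.680 / 0.004560 ≈ 588 minutes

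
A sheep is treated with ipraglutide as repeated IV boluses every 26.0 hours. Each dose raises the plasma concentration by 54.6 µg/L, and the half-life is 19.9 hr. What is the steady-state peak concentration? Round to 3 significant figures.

91.7 µg/L

k = ln 2 / 19.9 = 0.03483 hr⁻¹
Fraction remaining after one interval: e^(−kτ) = e^(−0.03483 × 26.0) = 0.4043
R = 1 / (1 − 0.4043) = 1.679
Css,max = 54.6 × 1.679 ≈ 91.7 µg/L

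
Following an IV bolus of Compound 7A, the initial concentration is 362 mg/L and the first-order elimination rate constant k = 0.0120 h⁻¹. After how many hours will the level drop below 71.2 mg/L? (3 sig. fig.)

C(t) = C₀ e^(−kt)  ⇒  t = ln(C₀/C) / k
t = ln(362/71.2) / 0.01200 = 1.626 / 0.01200 ≈ 136 hours

136 hours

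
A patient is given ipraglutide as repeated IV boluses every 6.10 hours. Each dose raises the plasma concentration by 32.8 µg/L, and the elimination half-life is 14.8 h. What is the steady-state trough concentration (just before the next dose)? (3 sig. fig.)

k = ln 2 / 14.8 = 0.04683 h⁻¹
Fraction remaining after one interval: e^(−kτ) = e^(−0.04683 × 6.10) = 0.7515
R = 1 / (1 − 0.7515) = 4.024
Css,max = 32.8 × 4.024 = 132.0 µg/L
Css,min = Css,max × e^(−kτ) = 132.0 × 0.7515 ≈ 99.2 µg/L

99.2 µg/L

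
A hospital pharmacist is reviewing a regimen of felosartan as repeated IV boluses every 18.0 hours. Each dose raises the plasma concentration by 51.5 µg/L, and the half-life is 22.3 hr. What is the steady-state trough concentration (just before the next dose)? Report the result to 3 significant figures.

68.7 µg/L

k = ln 2 / 22.3 = 0.03108 hr⁻¹
Fraction remaining after one interval: e^(−kτ) = e^(−0.03108 × 18.0) = 0.5715
R = 1 / (1 − 0.5715) = 2.334
Css,max = 51.5 × 2.334 = 120.2 µg/L
Css,min = Css,max × e^(−kτ) = 120.2 × 0.5715 ≈ 68.7 µg/L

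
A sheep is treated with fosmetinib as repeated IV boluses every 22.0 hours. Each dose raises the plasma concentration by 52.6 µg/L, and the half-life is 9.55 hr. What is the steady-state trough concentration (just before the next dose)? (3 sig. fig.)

k = ln 2 / 9.55 = 0.07258 hr⁻¹
Fraction remaining after one interval: e^(−kτ) = e^(−0.07258 × 22.0) = 0.2025
R = 1 / (1 − 0.2025) = 1.254
Css,max = 52.6 × 1.254 = 65.96 µg/L
Css,min = Css,max × e^(−kτ) = 65.96 × 0.2025 ≈ 13.4 µg/L

13.4 µg/L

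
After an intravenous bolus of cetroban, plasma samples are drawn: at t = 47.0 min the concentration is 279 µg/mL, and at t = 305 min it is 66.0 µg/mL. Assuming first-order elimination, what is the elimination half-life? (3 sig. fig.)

k = ln(C₁/C₂) / (t₂ − t₁) = ln(279/66.0) / (305 − 47.0)
  = 1.442 / 258.0 = 0.005587 min⁻¹
t½ = ln 2 / k = ln 2 / 0.005587 ≈ 124 minutes

124 minutes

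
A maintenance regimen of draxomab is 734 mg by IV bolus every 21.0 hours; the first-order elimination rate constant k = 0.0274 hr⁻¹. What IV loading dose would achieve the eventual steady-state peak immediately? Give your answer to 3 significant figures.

Accumulation ratio R = 1 / (1 − e^(−kτ)) = 1 / (1 − e^(−0.02740×21.0)) = 1 / (1 − 0.5625) = 2.286
Loading dose = maintenance dose × R = 734 × 2.286 ≈ 1680 mg

1680 mg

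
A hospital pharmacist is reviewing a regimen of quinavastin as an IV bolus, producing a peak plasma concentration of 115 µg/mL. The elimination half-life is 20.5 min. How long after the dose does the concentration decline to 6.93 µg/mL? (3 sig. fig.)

k = ln 2 / 20.5 = 0.03381 min⁻¹
C(t) = C₀ e^(−kt)  ⇒  t = ln(C₀/C) / k
t = ln(115/6.93) / 0.03381 = 2.809 / 0.03381 ≈ 83.1 minutes

83.1 minutes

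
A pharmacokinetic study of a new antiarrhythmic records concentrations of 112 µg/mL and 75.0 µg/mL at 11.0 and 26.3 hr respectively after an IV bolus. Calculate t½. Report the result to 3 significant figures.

k = ln(C₁/C₂) / (t₂ − t₁) = ln(112/75.0) / (26.3 − 11.0)
  = 0.4010 / 15.30 = 0.02621 hr⁻¹
t½ = ln 2 / k = ln 2 / 0.02621 ≈ 26.4 hours

26.4 hours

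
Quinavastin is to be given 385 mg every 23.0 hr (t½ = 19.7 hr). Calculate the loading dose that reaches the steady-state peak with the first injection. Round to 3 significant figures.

k = ln 2 / 19.7 = 0.03519 hr⁻¹
Accumulation ratio R = 1 / (1 − e^(−kτ)) = 1 / (1 − e^(−0.03519×23.0)) = 1 / (1 − 0.4452) = 1.802
Loading dose = maintenance dose × R = 385 × 1.802 ≈ 694 mg

694 mg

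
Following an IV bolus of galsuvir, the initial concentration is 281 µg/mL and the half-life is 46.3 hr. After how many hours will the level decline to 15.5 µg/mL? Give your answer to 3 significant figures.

194 hours

k = ln 2 / 46.3 = 0.01497 hr⁻¹
C(t) = C₀ e^(−kt)  ⇒  t = ln(C₀/C) / k
t = ln(281/15.5) / 0.01497 = 2.898 / 0.01497 ≈ 194 hours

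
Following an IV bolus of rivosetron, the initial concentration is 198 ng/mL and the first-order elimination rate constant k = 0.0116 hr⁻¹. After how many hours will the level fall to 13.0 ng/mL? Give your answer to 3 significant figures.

235 hours

C(t) = C₀ e^(−kt)  ⇒  t = ln(C₀/C) / k
t = ln(198/13.0) / 0.01160 = 2.723 / 0.01160 ≈ 235 hours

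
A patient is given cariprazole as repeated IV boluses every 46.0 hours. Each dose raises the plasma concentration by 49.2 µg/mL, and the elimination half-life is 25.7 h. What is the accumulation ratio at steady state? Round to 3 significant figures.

k = ln 2 / 25.7 = 0.02697 h⁻¹
Fraction remaining after one interval: e^(−kτ) = e^(−0.02697 × 46.0) = 0.2892
R = 1 / (1 − 0.2892) = 1 / 0.7108 ≈ 1.41

1.41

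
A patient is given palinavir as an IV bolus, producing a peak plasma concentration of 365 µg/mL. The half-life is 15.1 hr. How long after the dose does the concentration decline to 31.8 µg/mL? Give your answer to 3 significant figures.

53.2 hours

k = ln 2 / 15.1 = 0.04590 hr⁻¹
C(t) = C₀ e^(−kt)  ⇒  t = ln(C₀/C) / k
t = ln(365/31.8) / 0.04590 = 2.440 / 0.04590 ≈ 53.2 hours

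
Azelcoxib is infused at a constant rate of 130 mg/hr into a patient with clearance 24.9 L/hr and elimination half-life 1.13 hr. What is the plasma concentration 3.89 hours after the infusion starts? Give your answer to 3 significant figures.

Css = rate / CL = 130 / 24.9 = 5.221 µg/mL
k = ln 2 / 1.13 = 0.6134 hr⁻¹
C(t) = Css (1 − e^(−kt)) = 5.221 × (1 − e^(−2.386)) = 5.221 × 0.9080 ≈ 4.74 µg/mL

4.74 µg/mL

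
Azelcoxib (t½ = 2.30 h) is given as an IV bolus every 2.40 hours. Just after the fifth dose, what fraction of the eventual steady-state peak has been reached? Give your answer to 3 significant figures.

k = ln 2 / 2.30 = 0.3014 h⁻¹
f_n = 1 − e^(−nkτ) = 1 − e^(−5 × 0.3014 × 2.40) = 1 − e^(−3.616) = 1 − 0.02688 ≈ 0.973

0.973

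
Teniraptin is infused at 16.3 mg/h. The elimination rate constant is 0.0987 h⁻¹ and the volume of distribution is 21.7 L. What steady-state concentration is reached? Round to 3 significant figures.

CL = k · V = 0.0987 × 21.7 = 2.142 L/h
Css = rate / CL = 16.3 / 2.142 ≈ 7.61 µg/mL

7.61 µg/mL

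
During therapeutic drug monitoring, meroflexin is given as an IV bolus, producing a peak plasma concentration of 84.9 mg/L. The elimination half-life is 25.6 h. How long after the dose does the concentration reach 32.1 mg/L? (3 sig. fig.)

35.9 hours

k = ln 2 / 25.6 = 0.02708 h⁻¹
C(t) = C₀ e^(−kt)  ⇒  t = ln(C₀/C) / k
t = ln(84.9/32.1) / 0.02708 = 0.9726 / 0.02708 ≈ 35.9 hours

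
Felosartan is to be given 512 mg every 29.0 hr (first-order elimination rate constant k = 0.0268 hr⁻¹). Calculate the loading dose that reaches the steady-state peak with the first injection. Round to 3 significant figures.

948 mg

Accumulation ratio R = 1 / (1 − e^(−kτ)) = 1 / (1 − e^(−0.02680×29.0)) = 1 / (1 − 0.4597) = 1.851
Loading dose = maintenance dose × R = 512 × 1.851 ≈ 948 mg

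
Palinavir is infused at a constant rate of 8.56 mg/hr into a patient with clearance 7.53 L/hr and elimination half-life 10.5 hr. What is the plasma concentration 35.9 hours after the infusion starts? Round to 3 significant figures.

Css = rate / CL = 8.56 / 7.53 = 1.137 µg/mL
k = ln 2 / 10.5 = 0.06601 hr⁻¹
C(t) = Css (1 − e^(−kt)) = 1.137 × (1 − e^(−2.370)) = 1.137 × 0.9065 ≈ 1.03 µg/mL

1.03 µg/mL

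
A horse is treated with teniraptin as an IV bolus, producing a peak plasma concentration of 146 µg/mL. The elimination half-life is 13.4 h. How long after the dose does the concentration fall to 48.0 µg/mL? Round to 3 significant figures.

21.5 hours

k = ln 2 / 13.4 = 0.05173 h⁻¹
C(t) = C₀ e^(−kt)  ⇒  t = ln(C₀/C) / k
t = ln(146/48.0) / 0.05173 = 1.112 / 0.05173 ≈ 21.5 hours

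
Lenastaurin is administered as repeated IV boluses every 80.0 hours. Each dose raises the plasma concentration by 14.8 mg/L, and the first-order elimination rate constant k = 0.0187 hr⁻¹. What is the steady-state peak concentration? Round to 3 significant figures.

19.1 mg/L

Fraction remaining after one interval: e^(−kτ) = e^(−0.01870 × 80.0) = 0.2240
R = 1 / (1 − 0.2240) = 1.289
Css,max = 14.8 × 1.289 ≈ 19.1 mg/L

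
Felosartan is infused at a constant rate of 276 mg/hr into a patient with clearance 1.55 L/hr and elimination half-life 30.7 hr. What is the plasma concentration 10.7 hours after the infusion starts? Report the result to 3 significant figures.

Css = rate / CL = 276 / 1.55 = 178.1 mg/L
k = ln 2 / 30.7 = 0.02258 hr⁻¹
C(t) = Css (1 − e^(−kt)) = 178.1 × (1 − e^(−0.2416)) = 178.1 × 0.2146 ≈ 38.2 mg/L

38.2 mg/L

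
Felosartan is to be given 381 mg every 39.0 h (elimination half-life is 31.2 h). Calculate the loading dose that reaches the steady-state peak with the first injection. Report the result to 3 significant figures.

k = ln 2 / 31.2 = 0.02222 h⁻¹
Accumulation ratio R = 1 / (1 − e^(−kτ)) = 1 / (1 − e^(−0.02222×39.0)) = 1 / (1 − 0.4204) = 1.725
Loading dose = maintenance dose × R = 381 × 1.725 ≈ 657 mg

657 mg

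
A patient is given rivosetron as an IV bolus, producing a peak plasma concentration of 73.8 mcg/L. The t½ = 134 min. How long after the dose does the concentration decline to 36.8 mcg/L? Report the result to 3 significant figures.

135 minutes

k = ln 2 / 134 = 0.005173 min⁻¹
C(t) = C₀ e^(−kt)  ⇒  t = ln(C₀/C) / k
t = ln(73.8/36.8) / 0.005173 = 0.6959 / 0.005173 ≈ 135 minutes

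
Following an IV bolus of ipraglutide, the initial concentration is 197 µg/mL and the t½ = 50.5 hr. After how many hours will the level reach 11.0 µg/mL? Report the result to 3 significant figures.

210 hours

k = ln 2 / 50.5 = 0.01373 hr⁻¹
C(t) = C₀ e^(−kt)  ⇒  t = ln(C₀/C) / k
t = ln(197/11.0) / 0.01373 = 2.885 / 0.01373 ≈ 210 hours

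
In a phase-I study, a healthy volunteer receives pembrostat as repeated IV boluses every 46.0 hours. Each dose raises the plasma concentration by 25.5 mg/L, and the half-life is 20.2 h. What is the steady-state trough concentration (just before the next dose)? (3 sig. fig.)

6.63 mg/L

k = ln 2 / 20.2 = 0.03431 h⁻¹
Fraction remaining after one interval: e^(−kτ) = e^(−0.03431 × 46.0) = 0.2063
R = 1 / (1 − 0.2063) = 1.260
Css,max = 25.5 × 1.260 = 32.13 mg/L
Css,min = Css,max × e^(−kτ) = 32.13 × 0.2063 ≈ 6.63 mg/L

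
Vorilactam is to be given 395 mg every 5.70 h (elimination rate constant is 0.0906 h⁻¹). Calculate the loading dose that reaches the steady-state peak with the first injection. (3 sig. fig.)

Accumulation ratio R = 1 / (1 − e^(−kτ)) = 1 / (1 − e^(−0.09060×5.70)) = 1 / (1 − 0.5967) = 2.479
Loading dose = maintenance dose × R = 395 × 2.479 ≈ 979 mg

979 mg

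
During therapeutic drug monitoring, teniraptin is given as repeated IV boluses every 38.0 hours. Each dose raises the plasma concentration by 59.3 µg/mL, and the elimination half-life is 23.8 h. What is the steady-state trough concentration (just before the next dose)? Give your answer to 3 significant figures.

29.3 µg/mL

k = ln 2 / 23.8 = 0.02912 h⁻¹
Fraction remaining after one interval: e^(−kτ) = e^(−0.02912 × 38.0) = 0.3306
R = 1 / (1 − 0.3306) = 1.494
Css,max = 59.3 × 1.494 = 88.59 µg/mL
Css,min = Css,max × e^(−kτ) = 88.59 × 0.3306 ≈ 29.3 µg/mL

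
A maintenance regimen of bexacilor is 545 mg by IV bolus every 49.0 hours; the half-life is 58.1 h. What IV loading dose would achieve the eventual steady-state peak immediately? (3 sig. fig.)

1230 mg

k = ln 2 / 58.1 = 0.01193 h⁻¹
Accumulation ratio R = 1 / (1 − e^(−kτ)) = 1 / (1 − e^(−0.01193×49.0)) = 1 / (1 − 0.5573) = 2.259
Loading dose = maintenance dose × R = 545 × 2.259 ≈ 1230 mg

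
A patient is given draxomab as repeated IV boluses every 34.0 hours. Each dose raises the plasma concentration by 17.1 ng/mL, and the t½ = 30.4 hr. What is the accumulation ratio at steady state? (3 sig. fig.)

k = ln 2 / 30.4 = 0.02280 hr⁻¹
Fraction remaining after one interval: e^(−kτ) = e^(−0.02280 × 34.0) = 0.4606
R = 1 / (1 − 0.4606) = 1 / 0.5394 ≈ 1.85

1.85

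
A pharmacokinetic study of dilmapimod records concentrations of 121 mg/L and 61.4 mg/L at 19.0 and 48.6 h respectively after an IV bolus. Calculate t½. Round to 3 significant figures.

30.2 hours

k = ln(C₁/C₂) / (t₂ − t₁) = ln(121/61.4) / (48.6 − 19.0)
  = 0.6784 / 29.60 = 0.02292 h⁻¹
t½ = ln 2 / k = ln 2 / 0.02292 ≈ 30.2 hours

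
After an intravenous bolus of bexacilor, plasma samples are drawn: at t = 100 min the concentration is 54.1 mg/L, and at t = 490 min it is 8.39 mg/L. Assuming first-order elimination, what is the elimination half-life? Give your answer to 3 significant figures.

k = ln(C₁/C₂) / (t₂ − t₁) = ln(54.1/8.39) / (490 − 100)
  = 1.864 / 390.0 = 0.004779 min⁻¹
t½ = ln 2 / k = ln 2 / 0.004779 ≈ 145 minutes

145 minutes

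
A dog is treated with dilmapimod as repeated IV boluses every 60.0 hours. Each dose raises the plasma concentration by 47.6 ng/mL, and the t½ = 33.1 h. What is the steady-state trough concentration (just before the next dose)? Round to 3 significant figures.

18.9 ng/mL

k = ln 2 / 33.1 = 0.02094 h⁻¹
Fraction remaining after one interval: e^(−kτ) = e^(−0.02094 × 60.0) = 0.2847
R = 1 / (1 − 0.2847) = 1.398
Css,max = 47.6 × 1.398 = 66.54 ng/mL
Css,min = Css,max × e^(−kτ) = 66.54 × 0.2847 ≈ 18.9 ng/mL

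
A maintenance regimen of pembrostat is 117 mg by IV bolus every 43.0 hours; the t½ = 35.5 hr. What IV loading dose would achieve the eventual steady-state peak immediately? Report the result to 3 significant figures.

k = ln 2 / 35.5 = 0.01953 hr⁻¹
Accumulation ratio R = 1 / (1 − e^(−kτ)) = 1 / (1 − e^(−0.01953×43.0)) = 1 / (1 − 0.4319) = 1.760
Loading dose = maintenance dose × R = 117 × 1.760 ≈ 206 mg

206 mg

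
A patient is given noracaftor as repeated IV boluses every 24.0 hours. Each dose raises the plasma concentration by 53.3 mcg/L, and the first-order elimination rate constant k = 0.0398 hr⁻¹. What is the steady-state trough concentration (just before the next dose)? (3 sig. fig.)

33.3 mcg/L

Fraction remaining after one interval: e^(−kτ) = e^(−0.03980 × 24.0) = 0.3847
R = 1 / (1 − 0.3847) = 1.625
Css,max = 53.3 × 1.625 = 86.63 mcg/L
Css,min = Css,max × e^(−kτ) = 86.63 × 0.3847 ≈ 33.3 mcg/L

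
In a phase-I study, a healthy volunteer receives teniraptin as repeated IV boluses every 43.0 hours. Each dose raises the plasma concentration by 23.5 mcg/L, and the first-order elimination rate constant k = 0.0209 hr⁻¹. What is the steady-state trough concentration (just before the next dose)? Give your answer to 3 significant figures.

16.1 mcg/L

Fraction remaining after one interval: e^(−kτ) = e^(−0.02090 × 43.0) = 0.4071
R = 1 / (1 − 0.4071) = 1.687
Css,max = 23.5 × 1.687 = 39.64 mcg/L
Css,min = Css,max × e^(−kτ) = 39.64 × 0.4071 ≈ 16.1 mcg/L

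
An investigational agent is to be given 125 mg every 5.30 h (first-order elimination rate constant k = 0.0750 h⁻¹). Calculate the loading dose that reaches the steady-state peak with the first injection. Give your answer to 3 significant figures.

Accumulation ratio R = 1 / (1 − e^(−kτ)) = 1 / (1 − e^(−0.07500×5.30)) = 1 / (1 − 0.6720) = 3.049
Loading dose = maintenance dose × R = 125 × 3.049 ≈ 381 mg

381 mg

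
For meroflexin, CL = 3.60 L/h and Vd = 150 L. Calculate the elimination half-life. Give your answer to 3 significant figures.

k = CL / V = 3.60 / 150 = 0.02400 h⁻¹
t½ = ln 2 / k = ln 2 / 0.02400 ≈ 28.9 hours

28.9 hours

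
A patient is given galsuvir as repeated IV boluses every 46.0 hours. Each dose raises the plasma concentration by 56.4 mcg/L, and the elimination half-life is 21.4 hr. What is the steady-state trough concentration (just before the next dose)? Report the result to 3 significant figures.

16.4 mcg/L

k = ln 2 / 21.4 = 0.03239 hr⁻¹
Fraction remaining after one interval: e^(−kτ) = e^(−0.03239 × 46.0) = 0.2254
R = 1 / (1 − 0.2254) = 1.291
Css,max = 56.4 × 1.291 = 72.81 mcg/L
Css,min = Css,max × e^(−kτ) = 72.81 × 0.2254 ≈ 16.4 mcg/L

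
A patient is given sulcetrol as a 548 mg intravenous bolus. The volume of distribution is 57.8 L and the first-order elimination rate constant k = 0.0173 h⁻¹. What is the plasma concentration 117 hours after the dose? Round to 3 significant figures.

C₀ = dose / V = 548 / 57.8 = 9.481 µg/mL
C(t) = C₀ e^(−kt) = 9.481 × e^(−0.01730 × 117) = 9.481 × e^(−2.024) = 9.481 × 0.1321 ≈ 1.25 µg/mL

1.25 µg/mL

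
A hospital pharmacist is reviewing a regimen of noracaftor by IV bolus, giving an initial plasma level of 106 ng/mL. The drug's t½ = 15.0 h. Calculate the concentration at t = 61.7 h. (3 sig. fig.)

6.12 ng/mL

k = ln 2 / 15.0 = 0.04621 h⁻¹
61.7 h is 4.113 half-lives, so C = 106 × (1/2)^4.113 = 106 × 0.05778 ≈ 6.12 ng/mL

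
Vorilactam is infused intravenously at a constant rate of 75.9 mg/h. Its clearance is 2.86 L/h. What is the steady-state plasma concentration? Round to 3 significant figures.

26.5 µg/mL

Css = infusion rate / CL = 75.9 / 2.86 ≈ 26.5 µg/mL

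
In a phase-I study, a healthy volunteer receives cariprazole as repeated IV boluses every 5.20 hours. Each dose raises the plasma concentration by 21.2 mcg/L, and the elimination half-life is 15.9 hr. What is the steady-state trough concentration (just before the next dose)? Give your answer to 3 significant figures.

83.3 mcg/L

k = ln 2 / 15.9 = 0.04359 hr⁻¹
Fraction remaining after one interval: e^(−kτ) = e^(−0.04359 × 5.20) = 0.7972
R = 1 / (1 − 0.7972) = 4.930
Css,max = 21.2 × 4.930 = 104.5 mcg/L
Css,min = Css,max × e^(−kτ) = 104.5 × 0.7972 ≈ 83.3 mcg/L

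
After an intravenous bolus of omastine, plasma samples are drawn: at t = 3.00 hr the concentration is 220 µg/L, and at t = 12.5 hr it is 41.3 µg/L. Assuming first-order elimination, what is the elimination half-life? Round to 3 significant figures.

3.94 hours

k = ln(C₁/C₂) / (t₂ − t₁) = ln(220/41.3) / (12.5 − 3.00)
  = 1.673 / 9.500 = 0.1761 hr⁻¹
t½ = ln 2 / k = ln 2 / 0.1761 ≈ 3.94 hours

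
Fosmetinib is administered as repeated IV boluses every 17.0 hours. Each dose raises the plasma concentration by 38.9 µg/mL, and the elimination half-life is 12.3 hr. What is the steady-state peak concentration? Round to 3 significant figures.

63.1 µg/mL

k = ln 2 / 12.3 = 0.05635 hr⁻¹
Fraction remaining after one interval: e^(−kτ) = e^(−0.05635 × 17.0) = 0.3837
R = 1 / (1 − 0.3837) = 1.622
Css,max = 38.9 × 1.622 ≈ 63.1 µg/mL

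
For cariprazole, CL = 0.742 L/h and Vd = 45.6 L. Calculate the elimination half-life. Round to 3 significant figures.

42.6 hours

k = CL / V = 0.742 / 45.6 = 0.01627 h⁻¹
t½ = ln 2 / k = ln 2 / 0.01627 ≈ 42.6 hours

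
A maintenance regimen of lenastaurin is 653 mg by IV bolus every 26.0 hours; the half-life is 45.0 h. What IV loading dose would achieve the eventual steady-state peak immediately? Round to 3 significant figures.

k = ln 2 / 45.0 = 0.01540 h⁻¹
Accumulation ratio R = 1 / (1 − e^(−kτ)) = 1 / (1 − e^(−0.01540×26.0)) = 1 / (1 − 0.6700) = 3.030
Loading dose = maintenance dose × R = 653 × 3.030 ≈ 1980 mg

1980 mg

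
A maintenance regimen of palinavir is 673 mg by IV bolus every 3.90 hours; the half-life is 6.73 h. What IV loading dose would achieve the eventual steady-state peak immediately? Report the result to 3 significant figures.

k = ln 2 / 6.73 = 0.1030 h⁻¹
Accumulation ratio R = 1 / (1 − e^(−kτ)) = 1 / (1 − e^(−0.1030×3.90)) = 1 / (1 − 0.6692) = 3.023
Loading dose = maintenance dose × R = 673 × 3.023 ≈ 2030 mg

2030 mg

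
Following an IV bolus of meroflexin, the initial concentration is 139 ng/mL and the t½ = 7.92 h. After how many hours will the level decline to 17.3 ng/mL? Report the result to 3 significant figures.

23.8 hours

k = ln 2 / 7.92 = 0.08752 h⁻¹
C(t) = C₀ e^(−kt)  ⇒  t = ln(C₀/C) / k
t = ln(139/17.3) / 0.08752 = 2.084 / 0.08752 ≈ 23.8 hours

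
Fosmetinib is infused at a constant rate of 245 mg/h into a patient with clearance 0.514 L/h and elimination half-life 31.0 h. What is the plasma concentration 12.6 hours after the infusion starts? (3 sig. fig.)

117 µg/mL

Css = rate / CL = 245 / 0.514 = 476.7 µg/mL
k = ln 2 / 31.0 = 0.02236 h⁻¹
C(t) = Css (1 − e^(−kt)) = 476.7 × (1 − e^(−0.2817)) = 476.7 × 0.2455 ≈ 117 µg/mL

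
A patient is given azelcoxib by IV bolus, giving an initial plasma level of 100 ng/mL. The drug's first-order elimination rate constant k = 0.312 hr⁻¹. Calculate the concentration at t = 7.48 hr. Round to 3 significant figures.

C(t) = C₀ e^(−kt) = 100 × e^(−0.3120 × 7.48) = 100 × e^(−2.334) = 100 × 0.09693 ≈ 9.69 ng/mL

9.69 ng/mL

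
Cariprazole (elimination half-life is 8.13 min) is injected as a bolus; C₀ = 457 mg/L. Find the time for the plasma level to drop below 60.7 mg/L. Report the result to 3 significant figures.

k = ln 2 / 8.13 = 0.08526 min⁻¹
C(t) = C₀ e^(−kt)  ⇒  t = ln(C₀/C) / k
t = ln(457/60.7) / 0.08526 = 2.019 / 0.08526 ≈ 23.7 minutes

23.7 minutes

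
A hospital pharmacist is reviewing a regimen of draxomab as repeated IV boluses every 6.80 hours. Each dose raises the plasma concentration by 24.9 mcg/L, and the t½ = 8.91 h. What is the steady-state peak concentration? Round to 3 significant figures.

60.6 mcg/L

k = ln 2 / 8.91 = 0.07779 h⁻¹
Fraction remaining after one interval: e^(−kτ) = e^(−0.07779 × 6.80) = 0.5892
R = 1 / (1 − 0.5892) = 2.434
Css,max = 24.9 × 2.434 ≈ 60.6 mcg/L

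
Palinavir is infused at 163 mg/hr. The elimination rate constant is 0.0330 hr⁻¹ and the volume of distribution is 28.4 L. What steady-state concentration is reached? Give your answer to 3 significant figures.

174 µg/mL

CL = k · V = 0.0330 × 28.4 = 0.9372 L/hr
Css = rate / CL = 163 / 0.9372 ≈ 174 µg/mL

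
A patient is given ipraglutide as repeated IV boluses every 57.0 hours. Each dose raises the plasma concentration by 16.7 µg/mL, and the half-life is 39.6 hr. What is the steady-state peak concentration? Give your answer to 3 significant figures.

k = ln 2 / 39.6 = 0.01750 hr⁻¹
Fraction remaining after one interval: e^(−kτ) = e^(−0.01750 × 57.0) = 0.3687
R = 1 / (1 − 0.3687) = 1.584
Css,max = 16.7 × 1.584 ≈ 26.5 µg/mL

26.5 µg/mL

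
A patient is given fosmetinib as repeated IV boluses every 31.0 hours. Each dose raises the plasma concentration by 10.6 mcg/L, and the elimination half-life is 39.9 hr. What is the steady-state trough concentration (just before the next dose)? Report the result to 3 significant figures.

14.9 mcg/L

k = ln 2 / 39.9 = 0.01737 hr⁻¹
Fraction remaining after one interval: e^(−kτ) = e^(−0.01737 × 31.0) = 0.5836
R = 1 / (1 − 0.5836) = 2.402
Css,max = 10.6 × 2.402 = 25.46 mcg/L
Css,min = Css,max × e^(−kτ) = 25.46 × 0.5836 ≈ 14.9 mcg/L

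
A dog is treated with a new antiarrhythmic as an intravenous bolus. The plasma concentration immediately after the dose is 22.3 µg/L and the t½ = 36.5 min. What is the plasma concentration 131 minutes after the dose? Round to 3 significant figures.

1.85 µg/L

k = ln 2 / 36.5 = 0.01899 min⁻¹
C(t) = C₀ e^(−kt) = 22.3 × e^(−0.01899 × 131) = 22.3 × e^(−2.488) = 22.3 × 0.08310 ≈ 1.85 µg/L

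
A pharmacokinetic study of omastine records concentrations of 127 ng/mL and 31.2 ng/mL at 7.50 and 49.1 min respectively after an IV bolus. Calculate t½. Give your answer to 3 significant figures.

k = ln(C₁/C₂) / (t₂ − t₁) = ln(127/31.2) / (49.1 − 7.50)
  = 1.404 / 41.60 = 0.03374 min⁻¹
t½ = ln 2 / k = ln 2 / 0.03374 ≈ 20.5 minutes

20.5 minutes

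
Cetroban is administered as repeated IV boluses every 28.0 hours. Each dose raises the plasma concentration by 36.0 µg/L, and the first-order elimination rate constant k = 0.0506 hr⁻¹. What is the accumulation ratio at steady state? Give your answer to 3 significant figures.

Fraction remaining after one interval: e^(−kτ) = e^(−0.05060 × 28.0) = 0.2425
R = 1 / (1 − 0.2425) = 1 / 0.7575 ≈ 1.32

1.32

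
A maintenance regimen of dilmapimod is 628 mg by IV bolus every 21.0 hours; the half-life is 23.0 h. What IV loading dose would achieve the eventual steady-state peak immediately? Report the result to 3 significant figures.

1340 mg

k = ln 2 / 23.0 = 0.03014 h⁻¹
Accumulation ratio R = 1 / (1 − e^(−kτ)) = 1 / (1 − e^(−0.03014×21.0)) = 1 / (1 − 0.5311) = 2.132
Loading dose = maintenance dose × R = 628 × 2.132 ≈ 1340 mg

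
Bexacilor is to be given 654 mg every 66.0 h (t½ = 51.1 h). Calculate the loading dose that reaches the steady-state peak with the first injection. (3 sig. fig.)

k = ln 2 / 51.1 = 0.01356 h⁻¹
Accumulation ratio R = 1 / (1 − e^(−kτ)) = 1 / (1 − e^(−0.01356×66.0)) = 1 / (1 − 0.4085) = 1.691
Loading dose = maintenance dose × R = 654 × 1.691 ≈ 1110 mg

1110 mg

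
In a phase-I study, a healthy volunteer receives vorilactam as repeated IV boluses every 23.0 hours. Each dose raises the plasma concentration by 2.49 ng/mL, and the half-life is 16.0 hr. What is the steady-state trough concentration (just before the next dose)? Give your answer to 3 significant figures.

k = ln 2 / 16.0 = 0.04332 hr⁻¹
Fraction remaining after one interval: e^(−kτ) = e^(−0.04332 × 23.0) = 0.3692
R = 1 / (1 − 0.3692) = 1.585
Css,max = 2.49 × 1.585 = 3.947 ng/mL
Css,min = Css,max × e^(−kτ) = 3.947 × 0.3692 ≈ 1.46 ng/mL

1.46 ng/mL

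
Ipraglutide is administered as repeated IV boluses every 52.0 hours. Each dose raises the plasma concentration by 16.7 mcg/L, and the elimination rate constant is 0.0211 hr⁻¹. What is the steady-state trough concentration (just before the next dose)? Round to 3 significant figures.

Fraction remaining after one interval: e^(−kτ) = e^(−0.02110 × 52.0) = 0.3338
R = 1 / (1 − 0.3338) = 1.501
Css,max = 16.7 × 1.501 = 25.07 mcg/L
Css,min = Css,max × e^(−kτ) = 25.07 × 0.3338 ≈ 8.37 mcg/L

8.37 mcg/L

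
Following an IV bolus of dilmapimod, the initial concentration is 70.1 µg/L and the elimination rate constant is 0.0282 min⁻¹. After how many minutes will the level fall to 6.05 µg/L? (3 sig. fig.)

C(t) = C₀ e^(−kt)  ⇒  t = ln(C₀/C) / k
t = ln(70.1/6.05) / 0.02820 = 2.450 / 0.02820 ≈ 86.9 minutes

86.9 minutes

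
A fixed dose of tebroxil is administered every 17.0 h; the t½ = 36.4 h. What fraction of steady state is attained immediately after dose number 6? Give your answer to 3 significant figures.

0.857

k = ln 2 / 36.4 = 0.01904 h⁻¹
f_n = 1 − e^(−nkτ) = 1 − e^(−6 × 0.01904 × 17.0) = 1 − e^(−1.942) = 1 − 0.1434 ≈ 0.857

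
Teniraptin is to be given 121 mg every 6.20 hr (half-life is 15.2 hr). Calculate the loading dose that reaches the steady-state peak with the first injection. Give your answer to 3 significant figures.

k = ln 2 / 15.2 = 0.04560 hr⁻¹
Accumulation ratio R = 1 / (1 − e^(−kτ)) = 1 / (1 − e^(−0.04560×6.20)) = 1 / (1 − 0.7537) = 4.060
Loading dose = maintenance dose × R = 121 × 4.060 ≈ 491 mg

491 mg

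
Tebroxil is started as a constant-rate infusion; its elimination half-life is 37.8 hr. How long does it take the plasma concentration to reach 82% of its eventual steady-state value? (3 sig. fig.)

93.5 hours

k = ln 2 / 37.8 = 0.01834 hr⁻¹
f = 1 − e^(−kt)  ⇒  t = −ln(1 − f) / k
t = −ln(1 − 0.82) / 0.01834 = 1.715 / 0.01834 ≈ 93.5 hours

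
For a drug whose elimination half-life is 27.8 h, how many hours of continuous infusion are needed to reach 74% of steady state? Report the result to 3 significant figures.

54.0 hours

k = ln 2 / 27.8 = 0.02493 h⁻¹
f = 1 − e^(−kt)  ⇒  t = −ln(1 − f) / k
t = −ln(1 − 0.74) / 0.02493 = 1.347 / 0.02493 ≈ 54.0 hours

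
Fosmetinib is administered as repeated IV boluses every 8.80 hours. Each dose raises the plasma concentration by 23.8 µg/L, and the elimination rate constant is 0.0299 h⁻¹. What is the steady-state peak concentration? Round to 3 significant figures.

Fraction remaining after one interval: e^(−kτ) = e^(−0.02990 × 8.80) = 0.7686
R = 1 / (1 − 0.7686) = 4.322
Css,max = 23.8 × 4.322 ≈ 103 µg/L

103 µg/L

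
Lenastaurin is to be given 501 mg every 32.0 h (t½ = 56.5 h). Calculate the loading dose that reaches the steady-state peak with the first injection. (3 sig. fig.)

1540 mg

k = ln 2 / 56.5 = 0.01227 h⁻¹
Accumulation ratio R = 1 / (1 − e^(−kτ)) = 1 / (1 − e^(−0.01227×32.0)) = 1 / (1 − 0.6753) = 3.080
Loading dose = maintenance dose × R = 501 × 3.080 ≈ 1540 mg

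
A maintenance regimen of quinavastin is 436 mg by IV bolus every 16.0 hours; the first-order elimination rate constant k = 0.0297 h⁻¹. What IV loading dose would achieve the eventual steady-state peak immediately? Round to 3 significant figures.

1150 mg

Accumulation ratio R = 1 / (1 − e^(−kτ)) = 1 / (1 − e^(−0.02970×16.0)) = 1 / (1 − 0.6218) = 2.644
Loading dose = maintenance dose × R = 436 × 2.644 ≈ 1150 mg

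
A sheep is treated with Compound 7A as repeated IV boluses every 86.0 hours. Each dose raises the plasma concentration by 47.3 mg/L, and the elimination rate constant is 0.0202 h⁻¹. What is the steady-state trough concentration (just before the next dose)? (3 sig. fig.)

Fraction remaining after one interval: e^(−kτ) = e^(−0.02020 × 86.0) = 0.1760
R = 1 / (1 − 0.1760) = 1.214
Css,max = 47.3 × 1.214 = 57.40 mg/L
Css,min = Css,max × e^(−kτ) = 57.40 × 0.1760 ≈ 10.1 mg/L

10.1 mg/L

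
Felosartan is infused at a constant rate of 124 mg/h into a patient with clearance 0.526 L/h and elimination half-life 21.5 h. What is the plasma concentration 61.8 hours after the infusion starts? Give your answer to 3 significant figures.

Css = rate / CL = 124 / 0.526 = 235.7 mg/L
k = ln 2 / 21.5 = 0.03224 h⁻¹
C(t) = Css (1 − e^(−kt)) = 235.7 × (1 − e^(−1.992)) = 235.7 × 0.8636 ≈ 204 mg/L

204 mg/L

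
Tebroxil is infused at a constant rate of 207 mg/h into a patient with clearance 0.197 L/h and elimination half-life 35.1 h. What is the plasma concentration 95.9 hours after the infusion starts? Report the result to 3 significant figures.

Css = rate / CL = 207 / 0.197 = 1051 mg/L
k = ln 2 / 35.1 = 0.01975 h⁻¹
C(t) = Css (1 − e^(−kt)) = 1051 × (1 − e^(−1.894)) = 1051 × 0.8495 ≈ 893 mg/L

893 mg/L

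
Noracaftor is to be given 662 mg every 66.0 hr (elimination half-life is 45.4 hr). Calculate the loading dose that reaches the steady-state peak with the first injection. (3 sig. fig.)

1040 mg

k = ln 2 / 45.4 = 0.01527 hr⁻¹
Accumulation ratio R = 1 / (1 − e^(−kτ)) = 1 / (1 − e^(−0.01527×66.0)) = 1 / (1 − 0.3651) = 1.575
Loading dose = maintenance dose × R = 662 × 1.575 ≈ 1040 mg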